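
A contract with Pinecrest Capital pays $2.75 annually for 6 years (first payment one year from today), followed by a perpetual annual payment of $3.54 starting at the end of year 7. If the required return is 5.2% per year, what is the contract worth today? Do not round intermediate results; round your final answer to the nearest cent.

$64.09

PV of 6-year annuity: $2.75 × [1 − (1+0.052)^−6] / 0.052 = 13.86932
Perpetuity value at year 6: $3.54 / 0.052 = 68.07692
PV of perpetuity: 68.07692 / (1+0.052)^6 = 50.22333
Total PV = 13.86932 + 50.22333 = 64.09265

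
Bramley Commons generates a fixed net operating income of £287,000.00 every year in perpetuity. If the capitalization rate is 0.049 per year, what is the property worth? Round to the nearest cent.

£5857142.86

Level perpetuity: PV = C / r = £287,000.00 / 0.049 = £5,857,142.86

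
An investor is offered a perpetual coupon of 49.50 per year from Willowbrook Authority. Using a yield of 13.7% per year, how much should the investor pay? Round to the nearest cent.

Level perpetuity: PV = C / r = 49.50 / 0.137 = 361.31

361.31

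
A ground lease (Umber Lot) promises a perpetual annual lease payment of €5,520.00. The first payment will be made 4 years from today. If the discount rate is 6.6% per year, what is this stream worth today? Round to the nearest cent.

€69043.62

Value at end of year 3: C / r = €5,520.00 / 0.066 = €83,636.3636
Discount to today: PV = €83,636.3636 / (1 + 0.066)^3 = €83,636.3636 / 1.211355 = €69,043.62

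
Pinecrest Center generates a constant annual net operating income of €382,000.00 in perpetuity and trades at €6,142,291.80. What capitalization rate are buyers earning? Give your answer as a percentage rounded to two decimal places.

6.22%

P = C/r ⇒ r = C/P = €382,000.00/€6,142,291.80 = 0.062192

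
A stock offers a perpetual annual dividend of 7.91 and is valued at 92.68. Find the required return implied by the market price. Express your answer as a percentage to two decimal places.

P = C/r ⇒ r = C/P = 7.91/92.68 = 0.085347

8.53%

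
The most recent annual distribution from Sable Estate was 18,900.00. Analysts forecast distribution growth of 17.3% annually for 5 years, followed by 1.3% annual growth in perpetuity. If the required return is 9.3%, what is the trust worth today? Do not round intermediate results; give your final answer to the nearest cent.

D_1 = 22169.70000
D_2 = 26005.05810
D_3 = 30503.93315
D_4 = 35781.11359
D_5 = 41971.24624
Terminal value at year 5: TV = D_5×(1+g_2)/(r−g_2) = 42516.87244/0.08 = 531460.90548
P_0 = D_1/(1+r)^1 + D_2/(1+r)^2 + D_3/(1+r)^3 + D_4/(1+r)^4 + D_5/(1+r)^5 + TV/(1+r)^5
    = 20283.34858 + 21767.94866 + 23361.21114 + 25071.08936 + 26906.11877 + 340698.72897 = 458088.44549

458088.45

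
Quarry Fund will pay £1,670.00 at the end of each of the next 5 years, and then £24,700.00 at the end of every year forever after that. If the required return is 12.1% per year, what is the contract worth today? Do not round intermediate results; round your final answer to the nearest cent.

PV of 5-year annuity: £1,670.00 × [1 − (1+0.121)^−5] / 0.121 = 6005.09267
Perpetuity value at year 5: £24,700.00 / 0.121 = 204132.23140
PV of perpetuity: 204132.23140 / (1+0.121)^5 = 115314.39372
Total PV = 6005.09267 + 115314.39372 = 121319.48639

£121319.49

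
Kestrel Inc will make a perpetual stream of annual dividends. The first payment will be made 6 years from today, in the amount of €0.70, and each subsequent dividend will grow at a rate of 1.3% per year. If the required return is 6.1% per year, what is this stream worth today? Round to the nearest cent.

Value at end of year 5: C₁ / (r − g) = €0.70 / (0.061 − 0.013) = €14.5833
Discount to today: PV = €14.5833 / (1 + 0.061)^5 = €14.5833 / 1.344550 = €10.85

€10.85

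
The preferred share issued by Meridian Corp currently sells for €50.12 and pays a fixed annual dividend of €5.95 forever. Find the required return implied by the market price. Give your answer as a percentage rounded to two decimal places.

P = C/r ⇒ r = C/P = €5.95/€50.12 = 0.118715

11.87%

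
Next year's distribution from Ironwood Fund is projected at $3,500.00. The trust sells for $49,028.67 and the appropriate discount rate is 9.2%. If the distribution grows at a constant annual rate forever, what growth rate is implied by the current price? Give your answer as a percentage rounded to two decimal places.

2.06%

P = D₁/(r−g) ⇒ g = r − D₁/P = 0.092 − $3,500.00/$49,028.67 = 0.020613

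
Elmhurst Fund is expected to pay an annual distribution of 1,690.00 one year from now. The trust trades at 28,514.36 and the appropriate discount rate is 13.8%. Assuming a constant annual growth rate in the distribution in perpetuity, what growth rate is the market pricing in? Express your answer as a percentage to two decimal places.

P = D₁/(r−g) ⇒ g = r − D₁/P = 0.138 − 1,690.00/28,514.36 = 0.078732

7.87%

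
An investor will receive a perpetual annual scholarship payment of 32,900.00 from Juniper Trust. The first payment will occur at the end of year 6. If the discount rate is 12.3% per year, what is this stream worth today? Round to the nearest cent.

149758.68

Value at end of year 5: C / r = 32,900.00 / 0.123 = 267,479.6748
Discount to today: PV = 267,479.6748 / (1 + 0.123)^5 = 267,479.6748 / 1.786071 = 149,758.68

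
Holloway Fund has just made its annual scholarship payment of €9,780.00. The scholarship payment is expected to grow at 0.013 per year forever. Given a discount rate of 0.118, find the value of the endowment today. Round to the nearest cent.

D₁ = D₀ × (1 + g) = €9,780.00 × 1.013 = €9,907.1400
Growing perpetuity: P = D₁ / (r − g) = €9,907.1400 / (0.118 − 0.013) = €94,353.71

€94353.71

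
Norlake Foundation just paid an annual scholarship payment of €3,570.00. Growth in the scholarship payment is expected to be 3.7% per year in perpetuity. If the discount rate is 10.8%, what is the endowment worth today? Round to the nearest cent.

€52142.11

D₁ = D₀ × (1 + g) = €3,570.00 × 1.037 = €3,702.0900
Growing perpetuity: P = D₁ / (r − g) = €3,702.0900 / (0.108 − 0.037) = €52,142.11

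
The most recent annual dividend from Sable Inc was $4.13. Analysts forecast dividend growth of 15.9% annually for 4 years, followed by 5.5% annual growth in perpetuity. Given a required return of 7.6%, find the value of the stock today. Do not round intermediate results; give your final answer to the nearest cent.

$299.26

D_1 = 4.78667
D_2 = 5.54775
D_3 = 6.42984
D_4 = 7.45219
Terminal value at year 4: TV = D_4×(1+g_2)/(r−g_2) = 7.86206/0.021 = 374.38372
P_0 = D_1/(1+r)^1 + D_2/(1+r)^2 + D_3/(1+r)^3 + D_4/(1+r)^4 + TV/(1+r)^4
    = 4.44858 + 4.79173 + 5.16135 + 5.55949 + 279.29803 = 299.25918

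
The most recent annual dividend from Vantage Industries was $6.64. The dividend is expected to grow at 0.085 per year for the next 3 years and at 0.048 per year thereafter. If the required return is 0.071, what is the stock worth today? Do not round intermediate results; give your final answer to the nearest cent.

$335.02

D_1 = 7.20440
D_2 = 7.81677
D_3 = 8.48120
Terminal value at year 3: TV = D_3×(1+g_2)/(r−g_2) = 8.88830/0.023 = 386.44771
P_0 = D_1/(1+r)^1 + D_2/(1+r)^2 + D_3/(1+r)^3 + TV/(1+r)^3
    = 6.72680 + 6.81473 + 6.90381 + 314.57364 = 335.01898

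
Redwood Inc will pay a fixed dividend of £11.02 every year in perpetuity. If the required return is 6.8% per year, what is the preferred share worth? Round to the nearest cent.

£162.06

Level perpetuity: PV = C / r = £11.02 / 0.068 = £162.06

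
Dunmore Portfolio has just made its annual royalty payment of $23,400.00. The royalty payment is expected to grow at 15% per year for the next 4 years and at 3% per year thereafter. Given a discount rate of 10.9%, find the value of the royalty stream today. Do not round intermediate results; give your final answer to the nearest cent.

$455346.44

D_1 = 26910.00000
D_2 = 30946.50000
D_3 = 35588.47500
D_4 = 40926.74625
Terminal value at year 4: TV = D_4×(1+g_2)/(r−g_2) = 42154.54864/0.079 = 533601.88149
P_0 = D_1/(1+r)^1 + D_2/(1+r)^2 + D_3/(1+r)^3 + D_4/(1+r)^4 + TV/(1+r)^4
    = 24265.10370 + 25162.19049 + 26092.44280 + 27057.08676 + 352769.61218 = 455346.43592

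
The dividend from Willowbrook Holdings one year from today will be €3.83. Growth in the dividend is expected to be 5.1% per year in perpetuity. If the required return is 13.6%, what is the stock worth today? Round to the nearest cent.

Growing perpetuity: P = D₁ / (r − g) = €3.8300 / (0.136 − 0.051) = €45.06

€45.06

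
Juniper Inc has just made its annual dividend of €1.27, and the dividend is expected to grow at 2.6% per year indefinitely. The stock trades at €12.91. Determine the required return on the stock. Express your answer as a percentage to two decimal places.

D₁ = €1.27 × 1.026 = €1.3030
P = D₁/(r − g) ⇒ r = D₁/P + g = €1.3030/€12.91 + 0.026 = 0.100931 + 0.026 = 0.126931

12.69%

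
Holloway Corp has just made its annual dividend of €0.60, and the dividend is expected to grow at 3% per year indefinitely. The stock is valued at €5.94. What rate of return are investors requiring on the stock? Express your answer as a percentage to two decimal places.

13.40%

D₁ = €0.60 × 1.03 = €0.6180
P = D₁/(r − g) ⇒ r = D₁/P + g = €0.6180/€5.94 + 0.03 = 0.104040 + 0.03 = 0.134040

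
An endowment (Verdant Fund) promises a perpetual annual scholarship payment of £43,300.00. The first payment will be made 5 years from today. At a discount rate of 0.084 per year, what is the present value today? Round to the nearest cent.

Value at end of year 4: C / r = £43,300.00 / 0.084 = £515,476.1905
Discount to today: PV = £515,476.1905 / (1 + 0.084)^4 = £515,476.1905 / 1.380757 = £373,328.79

£373328.79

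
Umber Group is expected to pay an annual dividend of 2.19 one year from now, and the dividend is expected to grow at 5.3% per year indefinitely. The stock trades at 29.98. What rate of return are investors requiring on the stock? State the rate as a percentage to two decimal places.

12.60%

P = D₁/(r − g) ⇒ r = D₁/P + g = 2.1900/29.98 + 0.053 = 0.073049 + 0.053 = 0.126049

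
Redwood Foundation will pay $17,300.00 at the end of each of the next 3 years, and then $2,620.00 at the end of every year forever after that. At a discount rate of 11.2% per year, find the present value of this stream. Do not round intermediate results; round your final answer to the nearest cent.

$59142.17

PV of 3-year annuity: $17,300.00 × [1 − (1+0.112)^−3] / 0.112 = 42129.64032
Perpetuity value at year 3: $2,620.00 / 0.112 = 23392.85714
PV of perpetuity: 23392.85714 / (1+0.112)^3 = 17012.53011
Total PV = 42129.64032 + 17012.53011 = 59142.17043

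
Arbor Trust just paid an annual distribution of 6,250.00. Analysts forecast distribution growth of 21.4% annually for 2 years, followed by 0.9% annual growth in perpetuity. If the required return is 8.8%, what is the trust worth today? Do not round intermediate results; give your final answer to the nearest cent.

114140.89

D_1 = 7587.50000
D_2 = 9211.22500
Terminal value at year 2: TV = D_2×(1+g_2)/(r−g_2) = 9294.12602/0.079 = 117647.16487
P_0 = D_1/(1+r)^1 + D_2/(1+r)^2 + TV/(1+r)^2
    = 6973.80515 + 7781.43332 + 99385.64831 = 114140.88677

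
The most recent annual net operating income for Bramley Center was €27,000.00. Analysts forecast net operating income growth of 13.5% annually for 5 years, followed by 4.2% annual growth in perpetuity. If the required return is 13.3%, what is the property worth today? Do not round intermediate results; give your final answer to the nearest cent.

€447619.81

D_1 = 30645.00000
D_2 = 34782.07500
D_3 = 39477.65512
D_4 = 44807.13857
D_5 = 50856.10227
Terminal value at year 5: TV = D_5×(1+g_2)/(r−g_2) = 52992.05857/0.091 = 582330.31394
P_0 = D_1/(1+r)^1 + D_2/(1+r)^2 + D_3/(1+r)^3 + D_4/(1+r)^4 + D_5/(1+r)^5 + TV/(1+r)^5
    = 27047.66108 + 27095.40629 + 27143.23578 + 27191.14970 + 27239.14820 + 311903.21341 = 447619.81444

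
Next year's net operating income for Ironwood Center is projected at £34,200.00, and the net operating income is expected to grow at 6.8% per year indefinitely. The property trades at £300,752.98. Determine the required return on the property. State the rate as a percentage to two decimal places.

18.17%

P = D₁/(r − g) ⇒ r = D₁/P + g = £34,200.0000/£300,752.98 + 0.068 = 0.113715 + 0.068 = 0.181715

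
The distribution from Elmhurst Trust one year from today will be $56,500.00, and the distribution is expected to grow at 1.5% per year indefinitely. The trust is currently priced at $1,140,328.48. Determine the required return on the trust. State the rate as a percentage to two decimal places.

P = D₁/(r − g) ⇒ r = D₁/P + g = $56,500.0000/$1,140,328.48 + 0.015 = 0.049547 + 0.015 = 0.064547

6.45%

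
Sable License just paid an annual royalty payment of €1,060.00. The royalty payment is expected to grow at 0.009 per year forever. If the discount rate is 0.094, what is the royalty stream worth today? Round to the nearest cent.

D₁ = D₀ × (1 + g) = €1,060.00 × 1.009 = €1,069.5400
Growing perpetuity: P = D₁ / (r − g) = €1,069.5400 / (0.094 − 0.009) = €12,582.82

€12582.82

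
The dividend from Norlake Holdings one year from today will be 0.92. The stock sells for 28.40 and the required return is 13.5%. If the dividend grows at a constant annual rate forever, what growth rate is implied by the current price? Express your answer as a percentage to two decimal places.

10.26%

P = D₁/(r−g) ⇒ g = r − D₁/P = 0.135 − 0.92/28.40 = 0.102606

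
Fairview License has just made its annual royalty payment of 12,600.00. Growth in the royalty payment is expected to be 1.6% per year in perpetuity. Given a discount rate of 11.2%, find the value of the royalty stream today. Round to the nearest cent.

133350.00

D₁ = D₀ × (1 + g) = 12,600.00 × 1.016 = 12,801.6000
Growing perpetuity: P = D₁ / (r − g) = 12,801.6000 / (0.112 − 0.016) = 133,350.00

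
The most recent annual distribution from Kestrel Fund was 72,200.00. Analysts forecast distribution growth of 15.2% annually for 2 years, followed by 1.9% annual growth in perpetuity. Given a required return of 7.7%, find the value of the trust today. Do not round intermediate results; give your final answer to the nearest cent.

1611132.84

D_1 = 83174.40000
D_2 = 95816.90880
Terminal value at year 2: TV = D_2×(1+g_2)/(r−g_2) = 97637.43007/0.058 = 1683403.96668
P_0 = D_1/(1+r)^1 + D_2/(1+r)^2 + TV/(1+r)^2
    = 77227.85515 + 82605.83950 + 1451299.14562 = 1611132.84027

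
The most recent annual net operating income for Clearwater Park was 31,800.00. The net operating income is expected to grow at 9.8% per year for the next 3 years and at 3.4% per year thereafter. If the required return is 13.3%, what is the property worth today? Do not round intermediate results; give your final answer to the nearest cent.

D_1 = 34916.40000
D_2 = 38338.20720
D_3 = 42095.35151
Terminal value at year 3: TV = D_3×(1+g_2)/(r−g_2) = 43526.59346/0.099 = 439662.56017
P_0 = D_1/(1+r)^1 + D_2/(1+r)^2 + D_3/(1+r)^3 + TV/(1+r)^3
    = 30817.65225 + 29865.65064 + 28943.05772 + 302294.15843 = 391920.51904

391920.52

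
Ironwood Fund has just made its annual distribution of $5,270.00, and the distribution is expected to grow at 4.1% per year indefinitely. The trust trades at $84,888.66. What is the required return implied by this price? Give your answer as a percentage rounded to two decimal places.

10.56%

D₁ = $5,270.00 × 1.041 = $5,486.0700
P = D₁/(r − g) ⇒ r = D₁/P + g = $5,486.0700/$84,888.66 + 0.041 = 0.064627 + 0.041 = 0.105627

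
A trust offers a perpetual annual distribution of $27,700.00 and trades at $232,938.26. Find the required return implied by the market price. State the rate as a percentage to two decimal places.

P = C/r ⇒ r = C/P = $27,700.00/$232,938.26 = 0.118916

11.89%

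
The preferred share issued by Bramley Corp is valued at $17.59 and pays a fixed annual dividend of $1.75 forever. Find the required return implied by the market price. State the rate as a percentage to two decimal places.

9.95%

P = C/r ⇒ r = C/P = $1.75/$17.59 = 0.099488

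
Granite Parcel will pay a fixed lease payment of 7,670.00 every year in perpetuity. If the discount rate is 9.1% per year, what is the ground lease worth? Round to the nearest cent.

84285.71

Level perpetuity: PV = C / r = 7,670.00 / 0.091 = 84,285.71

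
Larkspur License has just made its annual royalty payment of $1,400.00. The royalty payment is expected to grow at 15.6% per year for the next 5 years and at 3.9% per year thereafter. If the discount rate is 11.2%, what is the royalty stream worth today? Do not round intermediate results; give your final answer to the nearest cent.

$32068.89

D_1 = 1618.40000
D_2 = 1870.87040
D_3 = 2162.72618
D_4 = 2500.11147
D_5 = 2890.12886
Terminal value at year 5: TV = D_5×(1+g_2)/(r−g_2) = 3002.84388/0.073 = 41134.84769
P_0 = D_1/(1+r)^1 + D_2/(1+r)^2 + D_3/(1+r)^3 + D_4/(1+r)^4 + D_5/(1+r)^5 + TV/(1+r)^5
    = 1455.39568 + 1512.98328 + 1572.84953 + 1635.08458 + 1699.78217 + 24192.79009 = 32068.88534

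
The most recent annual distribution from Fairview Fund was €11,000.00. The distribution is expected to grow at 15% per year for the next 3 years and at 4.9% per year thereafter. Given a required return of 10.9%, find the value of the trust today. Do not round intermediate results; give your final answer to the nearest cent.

€249945.67

D_1 = 12650.00000
D_2 = 14547.50000
D_3 = 16729.62500
Terminal value at year 3: TV = D_3×(1+g_2)/(r−g_2) = 17549.37663/0.06 = 292489.61042
P_0 = D_1/(1+r)^1 + D_2/(1+r)^2 + D_3/(1+r)^3 + TV/(1+r)^3
    = 11406.67268 + 11828.38014 + 12265.67824 + 214444.94119 = 249945.67225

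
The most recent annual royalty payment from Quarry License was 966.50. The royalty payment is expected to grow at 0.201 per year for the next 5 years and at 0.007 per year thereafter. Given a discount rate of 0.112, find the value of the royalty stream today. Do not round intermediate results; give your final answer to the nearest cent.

D_1 = 1160.76650
D_2 = 1394.08057
D_3 = 1674.29076
D_4 = 2010.82320
D_5 = 2414.99867
Terminal value at year 5: TV = D_5×(1+g_2)/(r−g_2) = 2431.90366/0.105 = 23160.98722
P_0 = D_1/(1+r)^1 + D_2/(1+r)^2 + D_3/(1+r)^3 + D_4/(1+r)^4 + D_5/(1+r)^5 + TV/(1+r)^5
    = 1043.85477 + 1127.40070 + 1217.63331 + 1315.08777 + 1420.34210 + 13621.75706 = 19746.07570

19746.08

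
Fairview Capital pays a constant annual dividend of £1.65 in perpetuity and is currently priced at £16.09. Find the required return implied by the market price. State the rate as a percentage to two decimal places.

10.25%

P = C/r ⇒ r = C/P = £1.65/£16.09 = 0.102548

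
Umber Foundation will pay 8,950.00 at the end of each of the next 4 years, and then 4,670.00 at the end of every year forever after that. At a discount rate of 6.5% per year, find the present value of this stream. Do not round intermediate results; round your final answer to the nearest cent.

PV of 4-year annuity: 8,950.00 × [1 − (1+0.065)^−4] / 0.065 = 30660.89748
Perpetuity value at year 4: 4,670.00 / 0.065 = 71846.15385
PV of perpetuity: 71846.15385 / (1+0.065)^4 = 55847.67438
Total PV = 30660.89748 + 55847.67438 = 86508.57186

86508.57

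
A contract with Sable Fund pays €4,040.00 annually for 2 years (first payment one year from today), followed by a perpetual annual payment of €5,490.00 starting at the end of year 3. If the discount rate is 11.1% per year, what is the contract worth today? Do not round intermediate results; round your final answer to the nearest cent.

PV of 2-year annuity: €4,040.00 × [1 − (1+0.111)^−2] / 0.111 = 6909.41821
Perpetuity value at year 2: €5,490.00 / 0.111 = 49459.45946
PV of perpetuity: 49459.45946 / (1+0.111)^2 = 40070.17580
Total PV = 6909.41821 + 40070.17580 = 46979.59401

€46979.59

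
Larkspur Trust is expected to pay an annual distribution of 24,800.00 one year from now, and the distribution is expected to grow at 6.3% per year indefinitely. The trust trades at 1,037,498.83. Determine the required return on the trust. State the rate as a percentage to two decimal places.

P = D₁/(r − g) ⇒ r = D₁/P + g = 24,800.0000/1,037,498.83 + 0.063 = 0.023904 + 0.063 = 0.086904

8.69%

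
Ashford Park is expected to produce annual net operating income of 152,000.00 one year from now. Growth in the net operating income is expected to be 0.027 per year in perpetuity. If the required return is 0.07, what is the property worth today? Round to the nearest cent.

Growing perpetuity: P = D₁ / (r − g) = 152,000.0000 / (0.07 − 0.027) = 3,534,883.72

3534883.72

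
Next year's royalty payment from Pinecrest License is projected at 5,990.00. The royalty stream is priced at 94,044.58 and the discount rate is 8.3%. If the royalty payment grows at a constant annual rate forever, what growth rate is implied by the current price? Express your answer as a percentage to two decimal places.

1.93%

P = D₁/(r−g) ⇒ g = r − D₁/P = 0.083 − 5,990.00/94,044.58 = 0.019307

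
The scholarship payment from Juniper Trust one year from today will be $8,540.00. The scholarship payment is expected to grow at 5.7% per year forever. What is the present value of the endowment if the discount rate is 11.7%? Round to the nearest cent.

Growing perpetuity: P = D₁ / (r − g) = $8,540.0000 / (0.117 − 0.057) = $142,333.33

$142333.33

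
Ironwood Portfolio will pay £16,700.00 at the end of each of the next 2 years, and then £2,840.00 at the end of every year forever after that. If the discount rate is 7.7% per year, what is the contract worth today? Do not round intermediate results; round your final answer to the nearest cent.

£61701.20

PV of 2-year annuity: £16,700.00 × [1 − (1+0.077)^−2] / 0.077 = 29903.46823
Perpetuity value at year 2: £2,840.00 / 0.077 = 36883.11688
PV of perpetuity: 36883.11688 / (1+0.077)^2 = 31797.73666
Total PV = 29903.46823 + 31797.73666 = 61701.20489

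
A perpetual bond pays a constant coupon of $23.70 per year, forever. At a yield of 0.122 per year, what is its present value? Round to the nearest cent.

Level perpetuity: PV = C / r = $23.70 / 0.122 = $194.26

$194.26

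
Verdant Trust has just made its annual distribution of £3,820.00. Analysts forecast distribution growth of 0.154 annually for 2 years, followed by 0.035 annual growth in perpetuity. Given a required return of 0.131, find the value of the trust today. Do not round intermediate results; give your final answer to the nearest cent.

£50751.09

D_1 = 4408.28000
D_2 = 5087.15512
Terminal value at year 2: TV = D_2×(1+g_2)/(r−g_2) = 5265.20555/0.096 = 54845.89114
P_0 = D_1/(1+r)^1 + D_2/(1+r)^2 + TV/(1+r)^2
    = 3897.68347 + 3976.94670 + 42876.45663 = 50751.08680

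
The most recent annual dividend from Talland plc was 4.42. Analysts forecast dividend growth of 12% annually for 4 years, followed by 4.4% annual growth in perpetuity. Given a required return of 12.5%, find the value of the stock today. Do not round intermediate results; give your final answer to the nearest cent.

73.45

D_1 = 4.95040
D_2 = 5.54445
D_3 = 6.20978
D_4 = 6.95496
Terminal value at year 4: TV = D_4×(1+g_2)/(r−g_2) = 7.26097/0.081 = 89.64165
P_0 = D_1/(1+r)^1 + D_2/(1+r)^2 + D_3/(1+r)^3 + D_4/(1+r)^4 + TV/(1+r)^4
    = 4.40036 + 4.38080 + 4.36133 + 4.34194 + 55.96284 = 73.44727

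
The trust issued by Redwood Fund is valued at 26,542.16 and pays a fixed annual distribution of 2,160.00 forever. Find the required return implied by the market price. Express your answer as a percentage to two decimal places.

P = C/r ⇒ r = C/P = 2,160.00/26,542.16 = 0.081380

8.14%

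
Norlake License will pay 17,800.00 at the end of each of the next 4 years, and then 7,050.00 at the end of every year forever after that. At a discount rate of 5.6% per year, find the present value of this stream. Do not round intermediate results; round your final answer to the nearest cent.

163486.48

PV of 4-year annuity: 17,800.00 × [1 − (1+0.056)^−4] / 0.056 = 62248.04796
Perpetuity value at year 4: 7,050.00 / 0.056 = 125892.85714
PV of perpetuity: 125892.85714 / (1+0.056)^4 = 101238.43365
Total PV = 62248.04796 + 101238.43365 = 163486.48161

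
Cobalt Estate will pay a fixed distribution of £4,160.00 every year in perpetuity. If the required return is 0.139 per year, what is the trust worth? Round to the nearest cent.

Level perpetuity: PV = C / r = £4,160.00 / 0.139 = £29,928.06

£29928.06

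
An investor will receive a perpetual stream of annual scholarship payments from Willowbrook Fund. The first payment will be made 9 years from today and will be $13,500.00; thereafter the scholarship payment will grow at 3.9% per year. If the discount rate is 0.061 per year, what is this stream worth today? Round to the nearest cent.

Value at end of year 8: C₁ / (r − g) = $13,500.00 / (0.061 − 0.039) = $613,636.3636
Discount to today: PV = $613,636.3636 / (1 + 0.061)^8 = $613,636.3636 / 1.605917 = $382,109.66

$382109.66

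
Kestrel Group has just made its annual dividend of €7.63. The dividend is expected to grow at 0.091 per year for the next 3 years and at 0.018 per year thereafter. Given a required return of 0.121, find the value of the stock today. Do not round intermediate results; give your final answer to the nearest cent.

D_1 = 8.32433
D_2 = 9.08184
D_3 = 9.90829
Terminal value at year 3: TV = D_3×(1+g_2)/(r−g_2) = 10.08664/0.103 = 97.92855
P_0 = D_1/(1+r)^1 + D_2/(1+r)^2 + D_3/(1+r)^3 + TV/(1+r)^3
    = 7.42581 + 7.22708 + 7.03367 + 69.51724 = 91.20379

€91.20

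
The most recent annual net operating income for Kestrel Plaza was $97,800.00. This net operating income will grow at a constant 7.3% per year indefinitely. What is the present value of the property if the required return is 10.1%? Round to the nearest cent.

$3747835.71

D₁ = D₀ × (1 + g) = $97,800.00 × 1.073 = $104,939.4000
Growing perpetuity: P = D₁ / (r − g) = $104,939.4000 / (0.101 − 0.073) = $3,747,835.71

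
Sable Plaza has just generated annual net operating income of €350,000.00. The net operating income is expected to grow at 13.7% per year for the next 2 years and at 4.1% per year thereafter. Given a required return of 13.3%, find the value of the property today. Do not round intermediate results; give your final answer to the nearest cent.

€4692050.25

D_1 = 397950.00000
D_2 = 452469.15000
Terminal value at year 2: TV = D_2×(1+g_2)/(r−g_2) = 471020.38515/0.092 = 5119786.79511
P_0 = D_1/(1+r)^1 + D_2/(1+r)^2 + TV/(1+r)^2
    = 351235.65755 + 352475.67752 + 3988338.91629 = 4692050.25135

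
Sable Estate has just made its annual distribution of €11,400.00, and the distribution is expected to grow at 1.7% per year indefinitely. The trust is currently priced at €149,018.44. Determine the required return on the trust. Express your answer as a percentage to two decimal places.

9.48%

D₁ = €11,400.00 × 1.017 = €11,593.8000
P = D₁/(r − g) ⇒ r = D₁/P + g = €11,593.8000/€149,018.44 + 0.017 = 0.077801 + 0.017 = 0.094801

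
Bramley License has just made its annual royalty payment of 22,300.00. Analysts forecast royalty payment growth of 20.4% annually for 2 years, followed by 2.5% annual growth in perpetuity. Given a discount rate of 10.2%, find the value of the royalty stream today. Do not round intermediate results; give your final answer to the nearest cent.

405329.45

D_1 = 26849.20000
D_2 = 32326.43680
Terminal value at year 2: TV = D_2×(1+g_2)/(r−g_2) = 33134.59772/0.077 = 430319.45091
P_0 = D_1/(1+r)^1 + D_2/(1+r)^2 + TV/(1+r)^2
    = 24364.06534 + 26619.17846 + 354346.20679 = 405329.45059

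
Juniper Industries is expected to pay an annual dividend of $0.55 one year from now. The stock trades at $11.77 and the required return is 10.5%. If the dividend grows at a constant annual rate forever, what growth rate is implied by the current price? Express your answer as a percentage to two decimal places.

5.83%

P = D₁/(r−g) ⇒ g = r − D₁/P = 0.105 − $0.55/$11.77 = 0.058271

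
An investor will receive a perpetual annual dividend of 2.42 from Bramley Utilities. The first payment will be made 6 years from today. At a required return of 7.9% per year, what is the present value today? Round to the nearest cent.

Value at end of year 5: C / r = 2.42 / 0.079 = 30.6329
Discount to today: PV = 30.6329 / (1 + 0.079)^5 = 30.6329 / 1.462538 = 20.95

20.95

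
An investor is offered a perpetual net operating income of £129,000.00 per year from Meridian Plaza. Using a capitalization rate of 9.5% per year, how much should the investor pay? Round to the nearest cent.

Level perpetuity: PV = C / r = £129,000.00 / 0.095 = £1,357,894.74

£1357894.74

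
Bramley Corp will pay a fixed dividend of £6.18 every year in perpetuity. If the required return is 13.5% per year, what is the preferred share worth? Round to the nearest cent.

£45.78

Level perpetuity: PV = C / r = £6.18 / 0.135 = £45.78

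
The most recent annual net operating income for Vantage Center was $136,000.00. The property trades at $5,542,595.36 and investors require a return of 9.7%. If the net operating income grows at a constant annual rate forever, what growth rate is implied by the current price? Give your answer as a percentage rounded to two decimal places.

P = D₀(1+g)/(r−g) ⇒ P(r−g) = D₀(1+g) ⇒ g(P+D₀) = P·r − D₀
g = (P·r − D₀)/(P + D₀) = ($5,542,595.36×0.097 − $136,000.00) / ($5,542,595.36 + $136,000.00) = 0.070727

7.07%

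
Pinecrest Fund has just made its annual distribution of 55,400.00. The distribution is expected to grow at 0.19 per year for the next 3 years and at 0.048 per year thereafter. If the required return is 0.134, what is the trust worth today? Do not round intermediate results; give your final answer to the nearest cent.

D_1 = 65926.00000
D_2 = 78451.94000
D_3 = 93357.80860
Terminal value at year 3: TV = D_3×(1+g_2)/(r−g_2) = 97838.98341/0.086 = 1137662.59782
P_0 = D_1/(1+r)^1 + D_2/(1+r)^2 + D_3/(1+r)^3 + TV/(1+r)^3
    = 58135.80247 + 61006.70629 + 64019.38315 + 780143.18070 = 963305.07261

963305.07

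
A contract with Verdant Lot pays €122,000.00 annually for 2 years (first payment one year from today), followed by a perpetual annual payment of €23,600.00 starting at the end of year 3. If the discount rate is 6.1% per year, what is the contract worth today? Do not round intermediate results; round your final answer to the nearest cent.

PV of 2-year annuity: €122,000.00 × [1 − (1+0.061)^−2] / 0.061 = 223360.85051
Perpetuity value at year 2: €23,600.00 / 0.061 = 386885.24590
PV of perpetuity: 386885.24590 / (1+0.061)^2 = 343677.73711
Total PV = 223360.85051 + 343677.73711 = 567038.58763

€567038.59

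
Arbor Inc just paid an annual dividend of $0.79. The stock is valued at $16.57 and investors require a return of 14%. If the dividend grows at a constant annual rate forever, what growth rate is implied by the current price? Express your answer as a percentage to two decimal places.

8.81%

P = D₀(1+g)/(r−g) ⇒ P(r−g) = D₀(1+g) ⇒ g(P+D₀) = P·r − D₀
g = (P·r − D₀)/(P + D₀) = ($16.57×0.14 − $0.79) / ($16.57 + $0.79) = 0.088122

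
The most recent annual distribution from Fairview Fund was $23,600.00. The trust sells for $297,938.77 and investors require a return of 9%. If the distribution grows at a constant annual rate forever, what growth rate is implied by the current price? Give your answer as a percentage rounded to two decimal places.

1.00%

P = D₀(1+g)/(r−g) ⇒ P(r−g) = D₀(1+g) ⇒ g(P+D₀) = P·r − D₀
g = (P·r − D₀)/(P + D₀) = ($297,938.77×0.09 − $23,600.00) / ($297,938.77 + $23,600.00) = 0.009997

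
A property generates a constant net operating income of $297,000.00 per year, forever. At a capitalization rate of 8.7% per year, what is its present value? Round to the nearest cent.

$3413793.10

Level perpetuity: PV = C / r = $297,000.00 / 0.087 = $3,413,793.10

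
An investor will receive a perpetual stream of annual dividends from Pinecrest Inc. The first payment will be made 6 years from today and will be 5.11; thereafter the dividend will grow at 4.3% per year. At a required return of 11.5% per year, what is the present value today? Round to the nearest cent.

Value at end of year 5: C₁ / (r − g) = 5.11 / (0.115 − 0.043) = 70.9722
Discount to today: PV = 70.9722 / (1 + 0.115)^5 = 70.9722 / 1.723353 = 41.18

41.18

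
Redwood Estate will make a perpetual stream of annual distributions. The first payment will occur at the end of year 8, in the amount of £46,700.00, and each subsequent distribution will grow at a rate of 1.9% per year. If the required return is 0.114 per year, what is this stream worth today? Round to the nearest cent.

Value at end of year 7: C₁ / (r − g) = £46,700.00 / (0.114 − 0.019) = £491,578.9474
Discount to today: PV = £491,578.9474 / (1 + 0.114)^7 = £491,578.9474 / 2.129101 = £230,885.65

£230885.65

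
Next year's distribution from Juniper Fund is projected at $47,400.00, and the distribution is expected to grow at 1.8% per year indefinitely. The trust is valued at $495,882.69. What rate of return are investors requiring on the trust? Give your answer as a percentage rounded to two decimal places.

P = D₁/(r − g) ⇒ r = D₁/P + g = $47,400.0000/$495,882.69 + 0.018 = 0.095587 + 0.018 = 0.113587

11.36%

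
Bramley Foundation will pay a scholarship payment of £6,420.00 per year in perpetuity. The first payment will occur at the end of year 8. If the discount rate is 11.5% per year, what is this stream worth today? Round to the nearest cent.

Value at end of year 7: C / r = £6,420.00 / 0.115 = £55,826.0870
Discount to today: PV = £55,826.0870 / (1 + 0.115)^7 = £55,826.0870 / 2.142516 = £26,056.32

£26056.32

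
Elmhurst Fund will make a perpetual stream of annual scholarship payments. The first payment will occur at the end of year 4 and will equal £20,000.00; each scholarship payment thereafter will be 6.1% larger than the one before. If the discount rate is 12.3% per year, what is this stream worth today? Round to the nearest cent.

Value at end of year 3: C₁ / (r − g) = £20,000.00 / (0.123 − 0.061) = £322,580.6452
Discount to today: PV = £322,580.6452 / (1 + 0.123)^3 = £322,580.6452 / 1.416248 = £227,771.32

£227771.32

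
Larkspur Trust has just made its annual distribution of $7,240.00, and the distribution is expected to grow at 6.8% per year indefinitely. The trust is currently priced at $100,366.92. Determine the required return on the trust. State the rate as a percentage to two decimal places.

14.50%

D₁ = $7,240.00 × 1.068 = $7,732.3200
P = D₁/(r − g) ⇒ r = D₁/P + g = $7,732.3200/$100,366.92 + 0.068 = 0.077041 + 0.068 = 0.145041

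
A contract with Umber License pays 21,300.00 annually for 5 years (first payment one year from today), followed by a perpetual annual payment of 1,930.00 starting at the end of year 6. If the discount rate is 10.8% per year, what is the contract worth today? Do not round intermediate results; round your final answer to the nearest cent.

PV of 5-year annuity: 21,300.00 × [1 − (1+0.108)^−5] / 0.108 = 79120.27831
Perpetuity value at year 5: 1,930.00 / 0.108 = 17870.37037
PV of perpetuity: 17870.37037 / (1+0.108)^5 = 10701.25595
Total PV = 79120.27831 + 10701.25595 = 89821.53426

89821.53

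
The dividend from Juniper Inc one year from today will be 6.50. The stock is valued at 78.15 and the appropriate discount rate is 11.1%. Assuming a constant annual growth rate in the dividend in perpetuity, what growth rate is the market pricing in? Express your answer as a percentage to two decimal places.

2.78%

P = D₁/(r−g) ⇒ g = r − D₁/P = 0.111 − 6.50/78.15 = 0.027827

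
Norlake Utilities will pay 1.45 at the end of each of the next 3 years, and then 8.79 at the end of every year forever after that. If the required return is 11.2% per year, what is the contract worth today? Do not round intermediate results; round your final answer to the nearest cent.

60.61

PV of 3-year annuity: 1.45 × [1 − (1+0.112)^−3] / 0.112 = 3.53110
Perpetuity value at year 3: 8.79 / 0.112 = 78.48214
PV of perpetuity: 78.48214 / (1+0.112)^3 = 57.07639
Total PV = 3.53110 + 57.07639 = 60.60749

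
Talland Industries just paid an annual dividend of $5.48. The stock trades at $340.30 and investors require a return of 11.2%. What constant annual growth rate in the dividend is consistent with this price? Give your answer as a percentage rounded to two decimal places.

P = D₀(1+g)/(r−g) ⇒ P(r−g) = D₀(1+g) ⇒ g(P+D₀) = P·r − D₀
g = (P·r − D₀)/(P + D₀) = ($340.30×0.112 − $5.48) / ($340.30 + $5.48) = 0.094377

9.44%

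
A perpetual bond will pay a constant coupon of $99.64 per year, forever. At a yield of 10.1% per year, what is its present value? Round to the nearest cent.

$986.53

Level perpetuity: PV = C / r = $99.64 / 0.101 = $986.53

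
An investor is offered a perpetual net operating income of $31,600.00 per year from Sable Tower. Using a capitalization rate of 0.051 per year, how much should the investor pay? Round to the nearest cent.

Level perpetuity: PV = C / r = $31,600.00 / 0.051 = $619,607.84

$619607.84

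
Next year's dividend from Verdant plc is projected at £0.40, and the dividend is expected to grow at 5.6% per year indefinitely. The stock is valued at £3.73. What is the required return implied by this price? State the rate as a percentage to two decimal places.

16.32%

P = D₁/(r − g) ⇒ r = D₁/P + g = £0.4000/£3.73 + 0.056 = 0.107239 + 0.056 = 0.163239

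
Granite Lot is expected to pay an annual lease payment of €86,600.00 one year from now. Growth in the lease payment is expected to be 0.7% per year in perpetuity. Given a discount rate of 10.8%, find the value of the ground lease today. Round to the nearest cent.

Growing perpetuity: P = D₁ / (r − g) = €86,600.0000 / (0.108 − 0.007) = €857,425.74

€857425.74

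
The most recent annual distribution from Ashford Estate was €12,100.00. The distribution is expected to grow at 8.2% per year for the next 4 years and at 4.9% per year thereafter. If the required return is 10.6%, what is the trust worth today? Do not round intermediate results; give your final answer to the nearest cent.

D_1 = 13092.20000
D_2 = 14165.76040
D_3 = 15327.35275
D_4 = 16584.19568
Terminal value at year 4: TV = D_4×(1+g_2)/(r−g_2) = 17396.82127/0.057 = 305207.39065
P_0 = D_1/(1+r)^1 + D_2/(1+r)^2 + D_3/(1+r)^3 + D_4/(1+r)^4 + TV/(1+r)^4
    = 11837.43219 + 11580.56205 + 11329.26595 + 11083.42293 + 203973.87103 = 249804.55414

€249804.55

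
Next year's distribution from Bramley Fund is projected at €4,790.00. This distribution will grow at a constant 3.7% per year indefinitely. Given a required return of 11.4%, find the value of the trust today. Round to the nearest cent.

Growing perpetuity: P = D₁ / (r − g) = €4,790.0000 / (0.114 − 0.037) = €62,207.79

€62207.79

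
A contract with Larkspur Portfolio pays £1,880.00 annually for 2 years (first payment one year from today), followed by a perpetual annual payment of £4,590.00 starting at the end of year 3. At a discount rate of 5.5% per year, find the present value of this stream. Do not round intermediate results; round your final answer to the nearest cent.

£78451.02

PV of 2-year annuity: £1,880.00 × [1 − (1+0.055)^−2] / 0.055 = 3471.08106
Perpetuity value at year 2: £4,590.00 / 0.055 = 83454.54545
PV of perpetuity: 83454.54545 / (1+0.055)^2 = 74979.93797
Total PV = 3471.08106 + 74979.93797 = 78451.01903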